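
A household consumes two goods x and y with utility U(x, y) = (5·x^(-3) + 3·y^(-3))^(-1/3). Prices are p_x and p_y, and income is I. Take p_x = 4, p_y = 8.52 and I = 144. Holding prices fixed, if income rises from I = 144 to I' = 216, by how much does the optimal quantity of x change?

MRS = MU_x/MU_y = (5/3)·(y/x)^(4). Set equal to p_x/p_y.
Hence y/x = ((3/5)·p_x/p_y)^(1/(4)), i.e. raised to the 0.25 power.
With the ratio pinned down, the budget gives x* = I/(p_x + p_y·(y/x)) and y* = (y/x)·x*.
Numerically y/x = 0.728522, so x* = 144/(4 + 8.52·0.728522) = 14.108.
At I' = 216: x* = 21.1619. Change: 21.1619 − 14.108 = 7.054.

Δx* = 7.054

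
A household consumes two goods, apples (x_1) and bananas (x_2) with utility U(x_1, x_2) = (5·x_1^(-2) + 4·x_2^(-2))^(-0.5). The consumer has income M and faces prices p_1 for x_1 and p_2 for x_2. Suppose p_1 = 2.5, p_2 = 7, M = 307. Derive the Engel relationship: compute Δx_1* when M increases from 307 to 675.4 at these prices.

Δx_1* = 51.8112

MRS = MU_x_1/MU_x_2 = (5/4)·(x_2/x_1)^(3). Set equal to p_1/p_2.
Hence x_2/x_1 = ((4/5)·p_1/p_2)^(1/(3)), i.e. raised to the 1/3 power.
With the ratio pinned down, the budget gives x_1* = M/(p_1 + p_2·(x_2/x_1)) and x_2* = (x_2/x_1)·x_1*.
Numerically x_2/x_1 = 0.658634, so x_1* = 307/(2.5 + 7·0.658634) = 43.176.
At M' = 675.4: x_1* = 94.9871. Change: 94.9871 − 43.176 = 51.8112.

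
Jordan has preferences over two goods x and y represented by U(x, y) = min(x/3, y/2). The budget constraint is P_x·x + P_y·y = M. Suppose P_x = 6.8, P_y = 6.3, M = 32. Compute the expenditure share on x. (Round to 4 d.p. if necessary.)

share on x = 0.6182

Leontief preferences: the optimum is at the kink where x/3 = y/2, i.e. y = (2/3)·x.
Budget: P_x·x + P_y·(2/3)·x = M, so (3·P_x + 2·P_y)·x = 3·M.
Demand: x*(P_x,P_y,M) = 3·M/(3·P_x + 2·P_y), y* = 2·M/(3·P_x + 2·P_y).
Here 3·6.8 + 2·6.3 = 33, giving x* = 2.9091 and y* = 1.9394.
Expenditure on x: 6.8·2.9091 = 19.7818; share = 0.6182.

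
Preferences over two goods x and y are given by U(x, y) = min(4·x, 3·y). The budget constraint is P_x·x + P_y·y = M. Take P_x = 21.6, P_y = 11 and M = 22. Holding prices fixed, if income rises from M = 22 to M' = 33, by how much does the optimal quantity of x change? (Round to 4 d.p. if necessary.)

Δx* = 0.3033

Leontief preferences: the optimum is at the kink where x/3 = y/4, i.e. y = (4/3)·x.
Budget: P_x·x + P_y·(4/3)·x = M, so (3·P_x + 4·P_y)·x = 3·M.
Demand: x*(P_x,P_y,M) = 3·M/(3·P_x + 4·P_y), y* = 4·M/(3·P_x + 4·P_y).
Here 3·21.6 + 4·11 = 108.8, giving x* = 0.6066.
At M' = 33: x* = 0.9099. Change: 0.9099 − 0.6066 = 0.3033.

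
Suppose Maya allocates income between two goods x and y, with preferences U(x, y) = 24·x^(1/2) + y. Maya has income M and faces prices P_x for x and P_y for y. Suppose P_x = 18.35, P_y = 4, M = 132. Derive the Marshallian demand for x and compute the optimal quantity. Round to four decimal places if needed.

x* = 6.8424

Thus x* = (12·P_y/P_x)² — independent of M — with the rest of income spent on y.
Plugging in: x* = (12·4/18.35)² = 6.8424.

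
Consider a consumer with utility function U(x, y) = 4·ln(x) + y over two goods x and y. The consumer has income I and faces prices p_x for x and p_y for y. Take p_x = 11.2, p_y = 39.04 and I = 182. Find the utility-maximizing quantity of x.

So x*(p_x,p_y) = 4·p_y/p_x, independent of income; and y* = (I − 4·p_y)/p_y.
At the given prices: x* = 4·39.04/11.2 = 13.9429.

x* = 13.9429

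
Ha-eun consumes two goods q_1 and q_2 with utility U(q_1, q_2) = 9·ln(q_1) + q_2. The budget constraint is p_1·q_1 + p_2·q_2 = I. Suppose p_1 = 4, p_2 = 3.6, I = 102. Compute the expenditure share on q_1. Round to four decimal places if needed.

Set MRS = p_1/p_2: (9/q_1)/1 = p_1/p_2.
So q_1*(p_1,p_2) = 9·p_2/p_1, independent of income; and q_2* = (I − 9·p_2)/p_2.
At the given prices: q_1* = 9·3.6/4 = 8.1, and q_2* = 19.3333.
Expenditure on q_1: 4·8.1 = 32.4; share = 0.3176.

share on q_1 = 0.3176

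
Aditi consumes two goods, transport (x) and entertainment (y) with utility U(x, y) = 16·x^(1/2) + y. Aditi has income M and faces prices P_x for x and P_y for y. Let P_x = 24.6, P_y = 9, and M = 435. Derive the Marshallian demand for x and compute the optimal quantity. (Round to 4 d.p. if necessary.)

Set MRS = P_x/P_y: 8·x^(−1/2) = P_x/P_y.
Solve: √x = 8·P_y/P_x, so x*(P_x,P_y) = (8·P_y/P_x)², and y* = (M − P_x·x*)/P_y.
Plugging in: x* = (8·9/24.6)² = 8.5663.

x* = 8.5663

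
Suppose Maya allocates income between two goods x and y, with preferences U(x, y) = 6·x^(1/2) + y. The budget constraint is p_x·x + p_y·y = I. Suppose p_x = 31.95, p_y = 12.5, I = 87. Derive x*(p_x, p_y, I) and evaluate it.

Set MRS = p_x/p_y: 3·x^(−1/2) = p_x/p_y.
Thus x* = (3·p_y/p_x)² — independent of I — with the rest of income spent on y.
Plugging in: x* = (3·12.5/31.95)² = 1.3776.

x* = 1.3776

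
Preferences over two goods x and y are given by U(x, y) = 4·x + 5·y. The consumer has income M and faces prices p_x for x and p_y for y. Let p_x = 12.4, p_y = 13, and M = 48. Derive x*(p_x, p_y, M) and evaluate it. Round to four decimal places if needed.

y gives more utility per dollar, so spend all income on y: y* = M/p_y, x* = 0.
Numerically: x* = 0, y* = 3.6923.

x* = 0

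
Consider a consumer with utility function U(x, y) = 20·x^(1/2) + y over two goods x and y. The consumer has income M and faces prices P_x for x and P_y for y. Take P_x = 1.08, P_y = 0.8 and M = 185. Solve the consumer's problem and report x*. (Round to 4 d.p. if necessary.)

x* = 54.8697

Set MRS = P_x/P_y: 10·x^(−1/2) = P_x/P_y.
Thus x* = (10·P_y/P_x)² — independent of M — with the rest of income spent on y.
Plugging in: x* = (10·0.8/1.08)² = 54.8697.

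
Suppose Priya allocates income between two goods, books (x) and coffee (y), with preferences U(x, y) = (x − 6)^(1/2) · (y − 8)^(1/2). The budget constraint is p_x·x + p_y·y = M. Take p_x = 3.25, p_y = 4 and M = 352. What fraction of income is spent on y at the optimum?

share on y = 0.5178

Substituting into the budget: x* = 6 + 0.5·(M − 6·p_x − 8·p_y)/p_x, and y* = 8 + 0.5·(…)/p_y.
Discretionary income = 352 − 6·3.25 − 8·4 = 300.5; x* = 6 + 0.5·300.5/3.25 = 52.2308; y* = 8 + 0.5·300.5/4 = 45.5625.
Expenditure on y: 4·45.5625 = 182.25; share = 0.5178.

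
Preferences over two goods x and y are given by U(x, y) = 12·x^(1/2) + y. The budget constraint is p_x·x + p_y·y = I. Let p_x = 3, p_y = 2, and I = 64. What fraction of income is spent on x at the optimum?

Solve: √x = 6·p_y/p_x, so x*(p_x,p_y) = (6·p_y/p_x)², and y* = (I − p_x·x*)/p_y.
Plugging in: x* = (6·2/3)² = 16, y* = 8.
Expenditure on x: 3·16 = 48; share = 0.75.

share on x = 0.75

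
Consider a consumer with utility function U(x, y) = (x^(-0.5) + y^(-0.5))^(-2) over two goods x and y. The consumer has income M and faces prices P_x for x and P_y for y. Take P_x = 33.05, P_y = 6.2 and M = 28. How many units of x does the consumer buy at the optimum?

x* = 0.5388

Numerically y/x = 3.051545, so x* = 28/(33.05 + 6.2·3.051545) = 0.5388.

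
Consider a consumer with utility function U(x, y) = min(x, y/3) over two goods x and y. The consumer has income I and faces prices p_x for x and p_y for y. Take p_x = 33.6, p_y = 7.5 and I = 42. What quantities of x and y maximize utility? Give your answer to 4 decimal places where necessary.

x* = 0.7487, y* = 2.246

With perfect complements, no substitution: consume in ratio x:y = 1:3.
Budget: p_x·x + p_y·3·x = I, so (p_x + 3·p_y)·x = I.
Demand: x*(p_x,p_y,I) = I/(p_x + 3·p_y), y* = 3·I/(p_x + 3·p_y).
Here 33.6 + 3·7.5 = 56.1, giving x* = 0.7487 and y* = 2.246.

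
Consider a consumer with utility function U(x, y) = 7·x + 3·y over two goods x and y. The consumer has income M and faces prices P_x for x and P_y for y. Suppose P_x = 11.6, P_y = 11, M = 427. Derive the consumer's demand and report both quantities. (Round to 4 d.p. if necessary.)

x* = 36.8103, y* = 0

Linear utility — the consumer picks whichever good has higher MU/price: 7/11.6 = 0.6034 vs 3/11 = 0.2727.
x gives more utility per dollar, so spend all income on x: x* = M/P_x, y* = 0.
Numerically: x* = 36.8103, y* = 0.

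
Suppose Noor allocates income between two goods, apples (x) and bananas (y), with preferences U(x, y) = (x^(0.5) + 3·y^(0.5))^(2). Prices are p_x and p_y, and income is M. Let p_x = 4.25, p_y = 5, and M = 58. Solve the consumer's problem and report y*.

MRS = MU_x/MU_y = (1/3)·(y/x)^(0.5). Set equal to p_x/p_y.
Solve for the ratio: y/x = [3·p_x/p_y]^(2).
Substitute y = (y/x)·x into the budget: x* = M/(p_x + p_y·(y/x)).
Numerically y/x = 6.5025, so x* = 58/(4.25 + 5·6.5025) = 1.5777 and y* = 6.5025·1.5777 = 10.259.

y* = 10.259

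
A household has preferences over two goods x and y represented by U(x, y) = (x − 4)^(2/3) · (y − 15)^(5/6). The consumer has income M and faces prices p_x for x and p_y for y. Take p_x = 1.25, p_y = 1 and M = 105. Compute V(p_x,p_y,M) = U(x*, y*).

V = 240.994

This is Cobb-Douglas in (x−4, y−15): tangency gives 2/3·p_y·(y−15) = 5/6·p_x·(x−4).
After buying the subsistence bundle (4, 15), a share 4/9 of the remaining income goes to x: x* = 4 + 4/9·(M − 4p_x − 15p_y)/p_x.
Discretionary income = 105 − 4·1.25 − 15·1 = 85; x* = 4 + 4/9·85/1.25 = 34.2222; y* = 15 + 5/9·85/1 = 62.2222.
Utility at the optimum: U(34.2222, 62.2222) = 240.994.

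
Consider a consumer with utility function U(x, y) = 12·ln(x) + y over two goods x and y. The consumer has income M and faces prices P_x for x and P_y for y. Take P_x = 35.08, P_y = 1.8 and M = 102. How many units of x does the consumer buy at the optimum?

x* = 0.6157

Set MRS = P_x/P_y: (12/x)/1 = P_x/P_y.
So x*(P_x,P_y) = 12·P_y/P_x, independent of income; and y* = (M − 12·P_y)/P_y.
At the given prices: x* = 12·1.8/35.08 = 0.6157.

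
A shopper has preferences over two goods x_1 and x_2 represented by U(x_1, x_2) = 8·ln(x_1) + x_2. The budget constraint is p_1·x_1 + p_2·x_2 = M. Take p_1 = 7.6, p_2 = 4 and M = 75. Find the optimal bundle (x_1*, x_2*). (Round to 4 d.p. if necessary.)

MU_x_1 = 8/x_1, MU_x_2 = 1. Tangency: 8/x_1 = p_1/p_2.
So x_1*(p_1,p_2) = 8·p_2/p_1, independent of income; and x_2* = (M − 8·p_2)/p_2.
At the given prices: x_1* = 8·4/7.6 = 4.2105, and x_2* = 10.75.

x_1* = 4.2105, x_2* = 10.75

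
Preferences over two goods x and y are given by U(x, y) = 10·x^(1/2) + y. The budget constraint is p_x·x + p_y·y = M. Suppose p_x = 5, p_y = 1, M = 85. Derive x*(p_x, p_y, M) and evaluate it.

x* = 1

MU_x = 5/√x, MU_y = 1. Tangency: 5/√x = p_x/p_y.
Solve: √x = 5·p_y/p_x, so x*(p_x,p_y) = (5·p_y/p_x)², and y* = (M − p_x·x*)/p_y.
Plugging in: x* = (5·1/5)² = 1.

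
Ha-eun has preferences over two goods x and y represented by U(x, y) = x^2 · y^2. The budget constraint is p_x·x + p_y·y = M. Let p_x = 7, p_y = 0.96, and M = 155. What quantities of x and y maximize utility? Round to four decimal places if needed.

x* = 11.0714, y* = 80.7292

Demand: x*(p_x,p_y,M) = 0.5·M/p_x and y* = 0.5·M/p_y.
At p_x=7, p_y=0.96, M=155: x* = 0.5·155/7 = 11.0714, y* = 80.7292.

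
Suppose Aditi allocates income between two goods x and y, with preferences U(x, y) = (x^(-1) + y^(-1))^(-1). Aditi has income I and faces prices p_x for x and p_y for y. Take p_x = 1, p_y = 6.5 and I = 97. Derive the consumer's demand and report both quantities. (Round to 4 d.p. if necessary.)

x* = 27.3277, y* = 10.7188

From the CES first-order condition, (y/x)^(2) = p_x/p_y.
Hence y/x = (p_x/p_y)^(1/(2)), i.e. raised to the 0.5 power.
Substitute y = (y/x)·x into the budget: x* = I/(p_x + p_y·(y/x)).
Numerically y/x = 0.392232, so x* = 97/(1 + 6.5·0.392232) = 27.3277 and y* = 0.392232·27.3277 = 10.7188.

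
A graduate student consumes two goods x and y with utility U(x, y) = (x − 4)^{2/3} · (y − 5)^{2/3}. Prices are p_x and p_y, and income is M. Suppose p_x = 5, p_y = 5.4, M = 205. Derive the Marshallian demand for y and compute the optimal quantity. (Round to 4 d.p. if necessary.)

y* = 19.6296

MRS = (y−5)/(x−4). Tangency with p_x/p_y gives y−5 = (p_x/p_y)·(x−4).
After buying the subsistence bundle (4, 5), a share 0.5 of the remaining income goes to x: x* = 4 + 0.5·(M − 4p_x − 5p_y)/p_x.
Discretionary income = 205 − 4·5 − 5·5.4 = 158; y* = 5 + 0.5·158/5.4 = 19.6296.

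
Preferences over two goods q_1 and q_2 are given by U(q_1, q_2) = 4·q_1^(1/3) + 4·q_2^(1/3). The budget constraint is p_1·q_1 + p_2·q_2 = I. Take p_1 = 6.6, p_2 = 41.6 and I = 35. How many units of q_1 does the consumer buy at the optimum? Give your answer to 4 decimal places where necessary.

q_1* = 3.7924

With the ratio pinned down, the budget gives q_1* = I/(p_1 + p_2·(q_2/q_1)) and q_2* = (q_2/q_1)·q_1*.
Numerically q_2/q_1 = 0.063194, so q_1* = 35/(6.6 + 41.6·0.063194) = 3.7924.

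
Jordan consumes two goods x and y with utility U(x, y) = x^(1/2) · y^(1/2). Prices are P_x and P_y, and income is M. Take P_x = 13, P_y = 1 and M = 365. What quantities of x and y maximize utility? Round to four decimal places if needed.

x* = 14.0385, y* = 182.5

Tangency: MRS = y/x = P_x/P_y.
Rearranging, P_y·y = P_x·x. Substituting into the budget gives P_x·x·(1 + 1) = M.
Demand: x*(P_x,P_y,M) = 0.5·M/P_x and y* = 0.5·M/P_y.
At P_x=13, P_y=1, M=365: x* = 0.5·365/13 = 14.0385, y* = 182.5.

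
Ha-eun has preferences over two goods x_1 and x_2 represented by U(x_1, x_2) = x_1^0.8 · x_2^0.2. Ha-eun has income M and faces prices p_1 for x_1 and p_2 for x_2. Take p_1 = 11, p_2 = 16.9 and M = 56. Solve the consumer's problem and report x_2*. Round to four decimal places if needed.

x_2* = 0.6627

The MRS is 4·x_2/x_1. Set MRS = p_1/p_2.
Rearranging, p_2·x_2 = (1/4)·p_1·x_1. Substituting into the budget gives p_1·x_1·(1 + (1/4)) = M.
Demand: x_1*(p_1,p_2,M) = 0.8·M/p_1 and x_2* = 0.2·M/p_2.
At p_1=11, p_2=16.9, M=56: x_2* = 0.2·56/16.9 = 0.6627.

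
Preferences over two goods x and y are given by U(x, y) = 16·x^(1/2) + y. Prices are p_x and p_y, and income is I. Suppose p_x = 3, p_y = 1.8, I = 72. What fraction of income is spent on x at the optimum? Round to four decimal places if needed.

Set MRS = p_x/p_y: 8·x^(−1/2) = p_x/p_y.
Thus x* = (8·p_y/p_x)² — independent of I — with the rest of income spent on y.
Plugging in: x* = (8·1.8/3)² = 23.04, y* = 1.6.
Expenditure on x: 3·23.04 = 69.12; share = 0.96.

share on x = 0.96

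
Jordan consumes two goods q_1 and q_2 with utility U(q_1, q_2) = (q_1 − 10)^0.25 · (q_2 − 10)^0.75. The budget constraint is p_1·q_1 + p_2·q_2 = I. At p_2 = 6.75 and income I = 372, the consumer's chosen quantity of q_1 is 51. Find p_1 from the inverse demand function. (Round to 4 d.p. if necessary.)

p_1 = 1.75

Let q_1' = q_1−10, q_2' = q_2−10. MRS = (1/3)·q_2'/q_1' = p_1/p_2.
After buying the subsistence bundle (10, 10), a share 0.25 of the remaining income goes to q_1: q_1* = 10 + 0.25·(I − 10p_1 − 10p_2)/p_1.
Set q_1* = 51 in the demand function and solve for p_1: p_1 = 1.75.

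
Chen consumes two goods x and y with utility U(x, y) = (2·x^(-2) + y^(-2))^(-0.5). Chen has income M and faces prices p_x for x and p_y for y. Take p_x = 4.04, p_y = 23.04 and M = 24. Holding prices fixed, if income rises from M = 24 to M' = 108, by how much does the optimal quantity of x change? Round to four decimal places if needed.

Δx* = 5.8842

Numerically y/x = 0.444245, so x* = 24/(4.04 + 23.04·0.444245) = 1.6812.
At M' = 108: x* = 7.5655. Change: 7.5655 − 1.6812 = 5.8842.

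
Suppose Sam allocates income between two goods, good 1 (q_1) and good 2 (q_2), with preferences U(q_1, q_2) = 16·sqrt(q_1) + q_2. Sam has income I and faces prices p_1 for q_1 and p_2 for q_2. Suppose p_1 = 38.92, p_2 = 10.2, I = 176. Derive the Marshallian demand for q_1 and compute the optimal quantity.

q_1* = 4.3958

Utility is quasi-linear in q_2; the FOC for q_1 is 8/√q_1 = p_1/p_2.
Thus q_1* = (8·p_2/p_1)² — independent of I — with the rest of income spent on q_2.
Plugging in: q_1* = (8·10.2/38.92)² = 4.3958.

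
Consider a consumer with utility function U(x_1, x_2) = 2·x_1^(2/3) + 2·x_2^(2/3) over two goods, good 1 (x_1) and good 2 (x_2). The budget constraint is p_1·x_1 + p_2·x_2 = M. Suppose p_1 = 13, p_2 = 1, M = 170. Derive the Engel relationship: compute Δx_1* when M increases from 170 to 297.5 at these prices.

Substitute x_2 = (x_2/x_1)·x_1 into the budget: x_1* = M/(p_1 + p_2·(x_2/x_1)).
Numerically x_2/x_1 = 2197, so x_1* = 170/(13 + 1·2197) = 0.0769.
At M' = 297.5: x_1* = 0.1346. Change: 0.1346 − 0.0769 = 0.0577.

Δx_1* = 0.0577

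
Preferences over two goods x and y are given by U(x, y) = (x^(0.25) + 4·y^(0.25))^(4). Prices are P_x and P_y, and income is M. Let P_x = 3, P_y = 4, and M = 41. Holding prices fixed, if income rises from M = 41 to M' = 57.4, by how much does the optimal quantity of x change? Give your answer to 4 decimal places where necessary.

From the CES first-order condition, (1/4)·(y/x)^(0.75) = P_x/P_y.
Hence y/x = (4·P_x/P_y)^(1/(0.75)), i.e. raised to the 4/3 power.
With the ratio pinned down, the budget gives x* = M/(P_x + P_y·(y/x)) and y* = (y/x)·x*.
Numerically y/x = 4.326749, so x* = 41/(3 + 4·4.326749) = 2.019.
At M' = 57.4: x* = 2.8266. Change: 2.8266 − 2.019 = 0.8076.

Δx* = 0.8076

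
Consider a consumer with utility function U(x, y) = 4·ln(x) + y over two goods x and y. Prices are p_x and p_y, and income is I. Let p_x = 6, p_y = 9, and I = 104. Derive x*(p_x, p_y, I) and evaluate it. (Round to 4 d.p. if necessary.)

x* = 6

MU_x = 4/x, MU_y = 1. Tangency: 4/x = p_x/p_y.
So x*(p_x,p_y) = 4·p_y/p_x, independent of income; and y* = (I − 4·p_y)/p_y.
At the given prices: x* = 4·9/6 = 6.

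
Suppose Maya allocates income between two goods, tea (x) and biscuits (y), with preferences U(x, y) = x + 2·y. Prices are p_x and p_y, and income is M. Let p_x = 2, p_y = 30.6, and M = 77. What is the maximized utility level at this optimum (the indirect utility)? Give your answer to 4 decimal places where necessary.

V = 38.5

Perfect substitutes: compare marginal utility per dollar. 1/p_x vs 2/p_y → 0.5 vs 0.0654.
x gives more utility per dollar, so spend all income on x: x* = M/p_x, y* = 0.
Numerically: x* = 38.5, y* = 0.
Utility at the optimum: U(38.5, 0) = 38.5.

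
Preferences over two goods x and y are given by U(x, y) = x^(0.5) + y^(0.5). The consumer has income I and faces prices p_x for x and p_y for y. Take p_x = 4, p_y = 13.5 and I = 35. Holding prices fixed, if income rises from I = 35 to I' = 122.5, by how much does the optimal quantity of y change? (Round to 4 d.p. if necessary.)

Δy* = 1.4815

From the CES first-order condition, (y/x)^(0.5) = p_x/p_y.
Hence y/x = (p_x/p_y)^(1/(0.5)), i.e. raised to the 2 power.
Substitute y = (y/x)·x into the budget: x* = I/(p_x + p_y·(y/x)).
Numerically y/x = 0.087791, so x* = 35/(4 + 13.5·0.087791) = 6.75 and y* = 0.087791·6.75 = 0.5926.
At I' = 122.5: y* = 2.0741. Change: 2.0741 − 0.5926 = 1.4815.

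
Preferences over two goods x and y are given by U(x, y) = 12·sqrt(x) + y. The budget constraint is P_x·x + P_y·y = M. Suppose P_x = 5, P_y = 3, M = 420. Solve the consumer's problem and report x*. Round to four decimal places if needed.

Set MRS = P_x/P_y: 6·x^(−1/2) = P_x/P_y.
Thus x* = (6·P_y/P_x)² — independent of M — with the rest of income spent on y.
Plugging in: x* = (6·3/5)² = 12.96.

x* = 12.96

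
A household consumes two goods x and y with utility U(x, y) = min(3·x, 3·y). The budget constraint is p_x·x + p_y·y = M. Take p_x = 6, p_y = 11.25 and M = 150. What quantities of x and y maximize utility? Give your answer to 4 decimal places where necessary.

With perfect complements, no substitution: consume in ratio x:y = 3:3.
Budget: p_x·x + p_y·x = M, so (3·p_x + 3·p_y)·x = 3·M.
Demand: x*(p_x,p_y,M) = 3·M/(3·p_x + 3·p_y), y* = 3·M/(3·p_x + 3·p_y).
Here 3·6 + 3·11.25 = 51.75, giving x* = 8.6957 and y* = 8.6957.

x* = 8.6957, y* = 8.6957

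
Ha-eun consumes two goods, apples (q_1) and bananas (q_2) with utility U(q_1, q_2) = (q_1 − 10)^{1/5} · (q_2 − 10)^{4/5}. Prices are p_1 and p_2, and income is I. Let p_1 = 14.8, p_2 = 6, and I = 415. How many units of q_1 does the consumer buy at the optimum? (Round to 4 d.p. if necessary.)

MRS = (1/4)·(q_2−10)/(q_1−10). Tangency with p_1/p_2 gives q_2−10 = 4·(p_1/p_2)·(q_1−10).
Substituting into the budget: q_1* = 10 + 0.2·(I − 10·p_1 − 10·p_2)/p_1, and q_2* = 10 + 0.8·(…)/p_2.
Discretionary income = 415 − 10·14.8 − 10·6 = 207; q_1* = 10 + 0.2·207/14.8 = 12.7973.

q_1* = 12.7973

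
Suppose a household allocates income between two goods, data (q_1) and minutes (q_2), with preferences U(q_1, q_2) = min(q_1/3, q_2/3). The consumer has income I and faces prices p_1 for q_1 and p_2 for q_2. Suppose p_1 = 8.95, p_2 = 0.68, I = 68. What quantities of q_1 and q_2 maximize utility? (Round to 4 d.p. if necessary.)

q_1* = 7.0613, q_2* = 7.0613

Leontief preferences: the optimum is at the kink where q_1/3 = q_2/3, i.e. q_2 = q_1.
Budget: p_1·q_1 + p_2·q_1 = I, so (3·p_1 + 3·p_2)·q_1 = 3·I.
Demand: q_1*(p_1,p_2,I) = 3·I/(3·p_1 + 3·p_2), q_2* = 3·I/(3·p_1 + 3·p_2).
Here 3·8.95 + 3·0.68 = 28.89, giving q_1* = 7.0613 and q_2* = 7.0613.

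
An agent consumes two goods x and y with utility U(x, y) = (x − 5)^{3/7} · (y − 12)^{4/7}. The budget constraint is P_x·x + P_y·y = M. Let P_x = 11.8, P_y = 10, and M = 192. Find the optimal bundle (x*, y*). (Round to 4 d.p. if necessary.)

x* = 5.4722, y* = 12.7429

Substituting into the budget: x* = 5 + 3/7·(M − 5·P_x − 12·P_y)/P_x, and y* = 12 + 4/7·(…)/P_y.
Discretionary income = 192 − 5·11.8 − 12·10 = 13; x* = 5 + 3/7·13/11.8 = 5.4722; y* = 12 + 4/7·13/10 = 12.7429.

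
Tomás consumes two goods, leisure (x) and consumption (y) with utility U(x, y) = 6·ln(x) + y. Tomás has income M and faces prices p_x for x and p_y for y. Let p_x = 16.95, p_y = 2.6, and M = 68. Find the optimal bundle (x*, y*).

x* = 0.9204, y* = 20.1538

Set MRS = p_x/p_y: (6/x)/1 = p_x/p_y.
So x*(p_x,p_y) = 6·p_y/p_x, independent of income; and y* = (M − 6·p_y)/p_y.
At the given prices: x* = 6·2.6/16.95 = 0.9204, and y* = 20.1538.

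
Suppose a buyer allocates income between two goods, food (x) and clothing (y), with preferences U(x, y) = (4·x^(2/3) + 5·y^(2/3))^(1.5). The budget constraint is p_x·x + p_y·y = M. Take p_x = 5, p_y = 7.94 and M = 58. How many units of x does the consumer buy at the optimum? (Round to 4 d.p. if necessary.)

MRS = MU_x/MU_y = (4/5)·(y/x)^(1/3). Set equal to p_x/p_y.
Hence y/x = ((5/4)·p_x/p_y)^(1/(1/3)), i.e. raised to the 3 power.
With the ratio pinned down, the budget gives x* = M/(p_x + p_y·(y/x)) and y* = (y/x)·x*.
Numerically y/x = 0.487729, so x* = 58/(5 + 7.94·0.487729) = 6.537.

x* = 6.537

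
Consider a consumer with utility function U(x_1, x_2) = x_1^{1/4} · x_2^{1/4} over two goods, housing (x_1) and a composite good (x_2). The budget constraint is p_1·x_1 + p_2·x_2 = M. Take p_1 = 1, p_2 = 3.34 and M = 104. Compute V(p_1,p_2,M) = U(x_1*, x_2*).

V = 5.3341

Tangency: MRS = x_2/x_1 = p_1/p_2.
So 0.25·p_2·x_2 = 0.25·p_1·x_1; combined with the budget, a share 0.5 of income goes to x_1.
Demand: x_1*(p_1,p_2,M) = 0.5·M/p_1 and x_2* = 0.5·M/p_2.
At p_1=1, p_2=3.34, M=104: x_1* = 0.5·104/1 = 52, x_2* = 15.5689.
Utility at the optimum: U(52, 15.5689) = 5.3341.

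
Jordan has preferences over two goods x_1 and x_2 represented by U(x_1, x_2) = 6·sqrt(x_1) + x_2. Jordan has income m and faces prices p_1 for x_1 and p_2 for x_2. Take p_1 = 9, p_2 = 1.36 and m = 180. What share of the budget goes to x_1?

Thus x_1* = (3·p_2/p_1)² — independent of m — with the rest of income spent on x_2.
Plugging in: x_1* = (3·1.36/9)² = 0.2055, x_2* = 130.9929.
Expenditure on x_1: 9·0.2055 = 1.8496; share = 0.0103.

share on x_1 = 0.0103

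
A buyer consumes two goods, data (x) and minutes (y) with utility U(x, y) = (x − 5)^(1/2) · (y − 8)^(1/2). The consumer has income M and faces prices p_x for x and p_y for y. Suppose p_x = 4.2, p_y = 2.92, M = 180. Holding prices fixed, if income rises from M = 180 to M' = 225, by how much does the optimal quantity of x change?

Discretionary income = 180 − 5·4.2 − 8·2.92 = 135.64; x* = 5 + 0.5·135.64/4.2 = 21.1476.
At M' = 225: x* = 26.5048. Change: 26.5048 − 21.1476 = 5.3571.

Δx* = 5.3571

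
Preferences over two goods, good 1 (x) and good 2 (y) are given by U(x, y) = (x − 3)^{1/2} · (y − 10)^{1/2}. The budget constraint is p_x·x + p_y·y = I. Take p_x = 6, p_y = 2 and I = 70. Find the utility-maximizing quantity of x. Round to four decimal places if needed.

x* = 5.6667

After buying the subsistence bundle (3, 10), a share 0.5 of the remaining income goes to x: x* = 3 + 0.5·(I − 3p_x − 10p_y)/p_x.
Discretionary income = 70 − 3·6 − 10·2 = 32; x* = 3 + 0.5·32/6 = 5.6667.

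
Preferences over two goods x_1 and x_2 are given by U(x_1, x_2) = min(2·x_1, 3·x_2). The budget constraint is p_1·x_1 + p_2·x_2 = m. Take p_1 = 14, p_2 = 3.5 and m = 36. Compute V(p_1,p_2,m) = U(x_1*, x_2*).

V = 4.4082

Leontief preferences: the optimum is at the kink where x_1/3 = x_2/2, i.e. x_2 = (2/3)·x_1.
Budget: p_1·x_1 + p_2·(2/3)·x_1 = m, so (3·p_1 + 2·p_2)·x_1 = 3·m.
Demand: x_1*(p_1,p_2,m) = 3·m/(3·p_1 + 2·p_2), x_2* = 2·m/(3·p_1 + 2·p_2).
Here 3·14 + 2·3.5 = 49, giving x_1* = 2.2041 and x_2* = 1.4694.
Utility at the optimum: U(2.2041, 1.4694) = 4.4082.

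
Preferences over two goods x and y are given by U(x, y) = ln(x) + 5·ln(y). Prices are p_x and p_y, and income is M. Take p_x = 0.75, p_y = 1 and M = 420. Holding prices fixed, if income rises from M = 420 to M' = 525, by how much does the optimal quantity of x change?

Δx* = 23.3333

MU_x/MU_y = (y)/(5·x); tangency sets this equal to p_x/p_y.
So p_y·y = 5·p_x·x; combined with the budget, a share 1/6 of income goes to x.
Demand: x*(p_x,p_y,M) = 1/6·M/p_x and y* = 5/6·M/p_y.
At p_x=0.75, p_y=1, M=420: x* = 1/6·420/0.75 = 93.3333.
At M' = 525: x* = 116.6667. Change: 116.6667 − 93.3333 = 23.3333.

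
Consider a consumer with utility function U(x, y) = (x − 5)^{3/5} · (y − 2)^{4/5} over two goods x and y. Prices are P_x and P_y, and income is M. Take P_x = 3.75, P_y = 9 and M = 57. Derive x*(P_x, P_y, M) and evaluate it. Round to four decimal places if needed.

MRS = (3/4)·(y−2)/(x−5). Tangency with P_x/P_y gives y−2 = (4/3)·(P_x/P_y)·(x−5).
Substituting into the budget: x* = 5 + 3/7·(M − 5·P_x − 2·P_y)/P_x, and y* = 2 + 4/7·(…)/P_y.
Discretionary income = 57 − 5·3.75 − 2·9 = 20.25; x* = 5 + 3/7·20.25/3.75 = 7.3143.

x* = 7.3143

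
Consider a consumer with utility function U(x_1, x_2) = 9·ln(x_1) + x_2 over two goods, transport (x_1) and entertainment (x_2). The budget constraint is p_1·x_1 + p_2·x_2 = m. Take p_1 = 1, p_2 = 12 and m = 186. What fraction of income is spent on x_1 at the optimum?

Set MRS = p_1/p_2: (9/x_1)/1 = p_1/p_2.
So x_1*(p_1,p_2) = 9·p_2/p_1, independent of income; and x_2* = (m − 9·p_2)/p_2.
At the given prices: x_1* = 9·12/1 = 108, and x_2* = 6.5.
Expenditure on x_1: 1·108 = 108; share = 0.5806.

share on x_1 = 0.5806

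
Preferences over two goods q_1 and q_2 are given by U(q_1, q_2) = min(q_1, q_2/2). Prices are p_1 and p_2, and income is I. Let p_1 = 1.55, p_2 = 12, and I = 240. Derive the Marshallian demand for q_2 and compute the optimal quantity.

Leontief preferences: the optimum is at the kink where q_1/1 = q_2/2, i.e. q_2 = 2·q_1.
Budget: p_1·q_1 + p_2·2·q_1 = I, so (p_1 + 2·p_2)·q_1 = I.
Demand: q_1*(p_1,p_2,I) = I/(p_1 + 2·p_2), q_2* = 2·I/(p_1 + 2·p_2).
Here 1.55 + 2·12 = 25.55, giving q_2* = 18.7867.

q_2* = 18.7867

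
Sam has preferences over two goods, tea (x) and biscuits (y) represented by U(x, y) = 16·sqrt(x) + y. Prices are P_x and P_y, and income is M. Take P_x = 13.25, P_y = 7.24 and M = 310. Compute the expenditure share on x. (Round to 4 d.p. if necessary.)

share on x = 0.8167

Set MRS = P_x/P_y: 8·x^(−1/2) = P_x/P_y.
Solve: √x = 8·P_y/P_x, so x*(P_x,P_y) = (8·P_y/P_x)², and y* = (M − P_x·x*)/P_y.
Plugging in: x* = (8·7.24/13.25)² = 19.1084, y* = 7.8471.
Expenditure on x: 13.25·19.1084 = 253.1869; share = 0.8167.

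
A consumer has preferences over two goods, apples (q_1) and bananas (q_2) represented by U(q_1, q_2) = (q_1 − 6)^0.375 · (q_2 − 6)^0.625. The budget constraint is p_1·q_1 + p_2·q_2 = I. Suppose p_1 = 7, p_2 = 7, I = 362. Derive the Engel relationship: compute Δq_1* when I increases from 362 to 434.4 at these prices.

Δq_1* = 3.8786

Let q_1' = q_1−6, q_2' = q_2−6. MRS = (3/5)·q_2'/q_1' = p_1/p_2.
After buying the subsistence bundle (6, 6), a share 0.375 of the remaining income goes to q_1: q_1* = 6 + 0.375·(I − 6p_1 − 6p_2)/p_1.
Discretionary income = 362 − 6·7 − 6·7 = 278; q_1* = 6 + 0.375·278/7 = 20.8929.
At I' = 434.4: q_1* = 24.7714. Change: 24.7714 − 20.8929 = 3.8786.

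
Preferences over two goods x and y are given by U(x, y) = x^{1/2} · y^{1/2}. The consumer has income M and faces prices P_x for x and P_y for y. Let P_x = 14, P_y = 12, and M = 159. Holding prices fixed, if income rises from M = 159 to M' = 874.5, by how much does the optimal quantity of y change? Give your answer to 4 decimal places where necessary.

Δy* = 29.8125

The MRS is y/x. Set MRS = P_x/P_y.
Rearranging, P_y·y = P_x·x. Substituting into the budget gives P_x·x·(1 + 1) = M.
Demand: x*(P_x,P_y,M) = 0.5·M/P_x and y* = 0.5·M/P_y.
At P_x=14, P_y=12, M=159: y* = 0.5·159/12 = 6.625.
At M' = 874.5: y* = 36.4375. Change: 36.4375 − 6.625 = 29.8125.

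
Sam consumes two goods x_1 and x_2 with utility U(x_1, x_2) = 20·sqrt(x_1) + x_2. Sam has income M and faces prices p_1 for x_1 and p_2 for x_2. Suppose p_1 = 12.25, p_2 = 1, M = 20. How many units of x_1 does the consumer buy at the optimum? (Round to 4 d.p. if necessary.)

Set MRS = p_1/p_2: 10·x_1^(−1/2) = p_1/p_2.
Solve: √x_1 = 10·p_2/p_1, so x_1*(p_1,p_2) = (10·p_2/p_1)², and x_2* = (M − p_1·x_1*)/p_2.
Plugging in: x_1* = (10·1/12.25)² = 0.6664.

x_1* = 0.6664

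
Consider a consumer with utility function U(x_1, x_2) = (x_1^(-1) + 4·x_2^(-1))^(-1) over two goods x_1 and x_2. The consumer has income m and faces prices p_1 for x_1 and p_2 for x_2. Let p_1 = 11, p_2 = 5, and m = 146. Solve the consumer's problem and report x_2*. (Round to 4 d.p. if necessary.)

MRS = MU_x_1/MU_x_2 = (1/4)·(x_2/x_1)^(2). Set equal to p_1/p_2.
Hence x_2/x_1 = (4·p_1/p_2)^(1/(2)), i.e. raised to the 0.5 power.
Substitute x_2 = (x_2/x_1)·x_1 into the budget: x_1* = m/(p_1 + p_2·(x_2/x_1)).
Numerically x_2/x_1 = 2.966479, so x_1* = 146/(11 + 5·2.966479) = 5.6518 and x_2* = 2.966479·5.6518 = 16.766.

x_2* = 16.766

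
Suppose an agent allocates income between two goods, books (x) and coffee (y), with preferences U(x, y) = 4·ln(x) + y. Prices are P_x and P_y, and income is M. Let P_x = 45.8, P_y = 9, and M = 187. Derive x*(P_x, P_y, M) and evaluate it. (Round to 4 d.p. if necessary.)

Set MRS = P_x/P_y: (4/x)/1 = P_x/P_y.
So x*(P_x,P_y) = 4·P_y/P_x, independent of income; and y* = (M − 4·P_y)/P_y.
At the given prices: x* = 4·9/45.8 = 0.786.

x* = 0.786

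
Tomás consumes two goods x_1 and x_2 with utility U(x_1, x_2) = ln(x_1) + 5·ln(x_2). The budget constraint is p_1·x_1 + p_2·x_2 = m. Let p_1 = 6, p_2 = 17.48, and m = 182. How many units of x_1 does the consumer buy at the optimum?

MU_x_1/MU_x_2 = (x_2)/(5·x_1); tangency sets this equal to p_1/p_2.
Rearranging, p_2·x_2 = 5·p_1·x_1. Substituting into the budget gives p_1·x_1·(1 + 5) = m.
Demand: x_1*(p_1,p_2,m) = 1/6·m/p_1 and x_2* = 5/6·m/p_2.
At p_1=6, p_2=17.48, m=182: x_1* = 1/6·182/6 = 5.0556.

x_1* = 5.0556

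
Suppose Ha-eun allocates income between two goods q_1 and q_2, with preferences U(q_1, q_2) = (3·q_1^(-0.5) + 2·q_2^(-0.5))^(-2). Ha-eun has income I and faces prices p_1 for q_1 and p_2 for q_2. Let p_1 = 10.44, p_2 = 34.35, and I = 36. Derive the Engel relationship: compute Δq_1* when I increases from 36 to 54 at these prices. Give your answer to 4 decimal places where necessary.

Δq_1* = 0.8075

MU_q_1 ∝ 3·q_1^(-1.5), MU_q_2 ∝ 2·q_2^(-1.5), so MRS = (3/2)·(q_2/q_1)^(1.5) = p_1/p_2.
Hence q_2/q_1 = ((2/3)·p_1/p_2)^(1/(1.5)), i.e. raised to the 2/3 power.
Substitute q_2 = (q_2/q_1)·q_1 into the budget: q_1* = I/(p_1 + p_2·(q_2/q_1)).
Numerically q_2/q_1 = 0.344976, so q_1* = 36/(10.44 + 34.35·0.344976) = 1.6151.
At I' = 54: q_1* = 2.4226. Change: 2.4226 − 1.6151 = 0.8075.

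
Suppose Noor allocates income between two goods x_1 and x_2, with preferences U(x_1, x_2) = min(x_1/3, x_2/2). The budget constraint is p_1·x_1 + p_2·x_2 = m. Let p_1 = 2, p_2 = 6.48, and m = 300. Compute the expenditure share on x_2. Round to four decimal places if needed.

Leontief preferences: the optimum is at the kink where x_1/3 = x_2/2, i.e. x_2 = (2/3)·x_1.
Budget: p_1·x_1 + p_2·(2/3)·x_1 = m, so (3·p_1 + 2·p_2)·x_1 = 3·m.
Demand: x_1*(p_1,p_2,m) = 3·m/(3·p_1 + 2·p_2), x_2* = 2·m/(3·p_1 + 2·p_2).
Here 3·2 + 2·6.48 = 18.96, giving x_1* = 47.4684 and x_2* = 31.6456.
Expenditure on x_2: 6.48·31.6456 = 205.0633; share = 0.6835.

share on x_2 = 0.6835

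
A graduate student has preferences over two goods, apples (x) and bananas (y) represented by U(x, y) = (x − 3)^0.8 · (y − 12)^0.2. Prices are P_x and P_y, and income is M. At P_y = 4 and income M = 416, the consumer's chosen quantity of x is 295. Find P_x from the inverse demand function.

P_x = 1

This is Cobb-Douglas in (x−3, y−12): tangency gives 0.8·P_y·(y−12) = 0.2·P_x·(x−3).
After buying the subsistence bundle (3, 12), a share 0.8 of the remaining income goes to x: x* = 3 + 0.8·(M − 3P_x − 12P_y)/P_x.
Set x* = 295 in the demand function and solve for P_x: P_x = 1.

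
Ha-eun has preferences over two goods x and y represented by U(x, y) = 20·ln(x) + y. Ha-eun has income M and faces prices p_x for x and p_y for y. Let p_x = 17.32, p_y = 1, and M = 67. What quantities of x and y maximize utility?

x* = 1.1547, y* = 47

Set MRS = p_x/p_y: (20/x)/1 = p_x/p_y.
So x*(p_x,p_y) = 20·p_y/p_x, independent of income; and y* = (M − 20·p_y)/p_y.
At the given prices: x* = 20·1/17.32 = 1.1547, and y* = 47.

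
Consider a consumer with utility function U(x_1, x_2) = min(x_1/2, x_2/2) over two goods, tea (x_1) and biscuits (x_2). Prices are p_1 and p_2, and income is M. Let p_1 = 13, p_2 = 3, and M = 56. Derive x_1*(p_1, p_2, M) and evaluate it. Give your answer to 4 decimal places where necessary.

x_1* = 3.5

With perfect complements, no substitution: consume in ratio x_1:x_2 = 2:2.
Budget: p_1·x_1 + p_2·x_1 = M, so (2·p_1 + 2·p_2)·x_1 = 2·M.
Demand: x_1*(p_1,p_2,M) = 2·M/(2·p_1 + 2·p_2), x_2* = 2·M/(2·p_1 + 2·p_2).
Here 2·13 + 2·3 = 32, giving x_1* = 3.5.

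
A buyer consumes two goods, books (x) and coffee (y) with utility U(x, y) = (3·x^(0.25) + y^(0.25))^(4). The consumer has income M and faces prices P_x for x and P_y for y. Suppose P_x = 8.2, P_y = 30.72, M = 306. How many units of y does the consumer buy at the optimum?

y* = 1.2903

Numerically y/x = 0.039722, so x* = 306/(8.2 + 30.72·0.039722) = 32.4832 and y* = 0.039722·32.4832 = 1.2903.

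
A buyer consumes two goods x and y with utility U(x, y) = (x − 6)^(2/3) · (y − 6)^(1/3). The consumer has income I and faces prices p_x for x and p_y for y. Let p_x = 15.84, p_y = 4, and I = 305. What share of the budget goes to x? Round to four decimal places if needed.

share on x = 0.7181

Discretionary income = 305 − 6·15.84 − 6·4 = 185.96; x* = 6 + 2/3·185.96/15.84 = 13.8266; y* = 6 + 1/3·185.96/4 = 21.4967.
Expenditure on x: 15.84·13.8266 = 219.0133; share = 0.7181.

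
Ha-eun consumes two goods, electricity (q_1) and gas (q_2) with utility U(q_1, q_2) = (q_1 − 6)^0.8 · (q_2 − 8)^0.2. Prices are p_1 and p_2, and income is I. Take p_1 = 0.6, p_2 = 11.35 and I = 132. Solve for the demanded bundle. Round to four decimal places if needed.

This is Cobb-Douglas in (q_1−6, q_2−8): tangency gives 0.8·p_2·(q_2−8) = 0.2·p_1·(q_1−6).
Substituting into the budget: q_1* = 6 + 0.8·(I − 6·p_1 − 8·p_2)/p_1, and q_2* = 8 + 0.2·(…)/p_2.
Discretionary income = 132 − 6·0.6 − 8·11.35 = 37.6; q_1* = 6 + 0.8·37.6/0.6 = 56.1333; q_2* = 8 + 0.2·37.6/11.35 = 8.6626.

q_1* = 56.1333, q_2* = 8.6626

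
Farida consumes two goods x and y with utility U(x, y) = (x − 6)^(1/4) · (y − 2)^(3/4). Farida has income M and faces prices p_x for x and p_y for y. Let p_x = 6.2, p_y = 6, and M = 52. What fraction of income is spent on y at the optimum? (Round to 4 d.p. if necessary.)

share on y = 0.2712

This is Cobb-Douglas in (x−6, y−2): tangency gives 0.25·p_y·(y−2) = 0.75·p_x·(x−6).
Substituting into the budget: x* = 6 + 0.25·(M − 6·p_x − 2·p_y)/p_x, and y* = 2 + 0.75·(…)/p_y.
Discretionary income = 52 − 6·6.2 − 2·6 = 2.8; x* = 6 + 0.25·2.8/6.2 = 6.1129; y* = 2 + 0.75·2.8/6 = 2.35.
Expenditure on y: 6·2.35 = 14.1; share = 0.2712.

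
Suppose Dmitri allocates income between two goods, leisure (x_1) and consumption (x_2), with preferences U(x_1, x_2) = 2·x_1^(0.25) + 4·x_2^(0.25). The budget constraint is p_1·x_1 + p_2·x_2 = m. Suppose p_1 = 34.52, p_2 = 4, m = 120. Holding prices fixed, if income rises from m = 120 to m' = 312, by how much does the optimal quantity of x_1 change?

Δx_1* = 0.9017

MRS = MU_x_1/MU_x_2 = (1/2)·(x_2/x_1)^(0.75). Set equal to p_1/p_2.
Solve for the ratio: x_2/x_1 = [2·p_1/p_2]^(4/3).
With the ratio pinned down, the budget gives x_1* = m/(p_1 + p_2·(x_2/x_1)) and x_2* = (x_2/x_1)·x_1*.
Numerically x_2/x_1 = 44.605429, so x_1* = 120/(34.52 + 4·44.605429) = 0.5635.
At m' = 312: x_1* = 1.4652. Change: 1.4652 − 0.5635 = 0.9017.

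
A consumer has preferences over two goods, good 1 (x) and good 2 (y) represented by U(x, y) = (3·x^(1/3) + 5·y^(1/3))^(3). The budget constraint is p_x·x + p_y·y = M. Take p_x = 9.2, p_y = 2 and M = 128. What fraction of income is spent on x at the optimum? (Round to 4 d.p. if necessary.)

MU_x ∝ 3·x^(-2/3), MU_y ∝ 5·y^(-2/3), so MRS = (3/5)·(y/x)^(2/3) = p_x/p_y.
Hence y/x = ((5/3)·p_x/p_y)^(1/(2/3)), i.e. raised to the 1.5 power.
Substitute y = (y/x)·x into the budget: x* = M/(p_x + p_y·(y/x)).
Numerically y/x = 21.228039, so x* = 128/(9.2 + 2·21.228039) = 2.4779 and y* = 21.228039·2.4779 = 52.6015.
Expenditure on x: 9.2·2.4779 = 22.7969; share = 0.1781.

share on x = 0.1781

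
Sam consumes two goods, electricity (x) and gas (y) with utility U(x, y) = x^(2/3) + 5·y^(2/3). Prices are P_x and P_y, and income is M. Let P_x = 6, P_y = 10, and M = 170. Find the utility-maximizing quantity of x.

x* = 0.6159

MU_x ∝ x^(-1/3), MU_y ∝ 5·y^(-1/3), so MRS = (1/5)·(y/x)^(1/3) = P_x/P_y.
Solve for the ratio: y/x = [5·P_x/P_y]^(3).
Substitute y = (y/x)·x into the budget: x* = M/(P_x + P_y·(y/x)).
Numerically y/x = 27, so x* = 170/(6 + 10·27) = 0.6159.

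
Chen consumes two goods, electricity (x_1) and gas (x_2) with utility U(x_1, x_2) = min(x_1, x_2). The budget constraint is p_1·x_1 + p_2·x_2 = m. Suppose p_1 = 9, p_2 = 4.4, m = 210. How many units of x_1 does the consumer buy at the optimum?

Leontief preferences: the optimum is at the kink where x_1/1 = x_2/1, i.e. x_2 = x_1.
Budget: p_1·x_1 + p_2·x_1 = m, so (p_1 + p_2)·x_1 = m.
Demand: x_1*(p_1,p_2,m) = m/(p_1 + p_2), x_2* = m/(p_1 + p_2).
Here 9 + 4.4 = 13.4, giving x_1* = 15.6716.

x_1* = 15.6716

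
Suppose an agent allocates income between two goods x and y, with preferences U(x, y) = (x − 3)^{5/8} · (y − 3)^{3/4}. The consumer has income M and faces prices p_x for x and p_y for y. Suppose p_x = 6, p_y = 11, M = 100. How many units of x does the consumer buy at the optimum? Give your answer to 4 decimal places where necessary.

Let x' = x−3, y' = y−3. MRS = (5/6)·y'/x' = p_x/p_y.
Substituting into the budget: x* = 3 + 5/11·(M − 3·p_x − 3·p_y)/p_x, and y* = 3 + 6/11·(…)/p_y.
Discretionary income = 100 − 3·6 − 3·11 = 49; x* = 3 + 5/11·49/6 = 6.7121.

x* = 6.7121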